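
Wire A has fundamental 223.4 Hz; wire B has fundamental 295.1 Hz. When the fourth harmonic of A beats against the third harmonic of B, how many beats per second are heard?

Fourth harmonic of the first: 4·223.4 = 893.6 Hz.
Third harmonic of the second: 3·295.1 = 885.3 Hz.
f_beat = |893.6 − 885.3| = 8.3 Hz.

8.3 Hz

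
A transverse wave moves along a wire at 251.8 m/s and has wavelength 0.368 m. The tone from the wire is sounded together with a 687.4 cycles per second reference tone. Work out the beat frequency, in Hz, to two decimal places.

Source frequency f = v/λ = 251.8/0.368 = 684.2391 Hz.
f_beat = |684.2391 − 687.4| = 3.16 Hz.

3.16 Hz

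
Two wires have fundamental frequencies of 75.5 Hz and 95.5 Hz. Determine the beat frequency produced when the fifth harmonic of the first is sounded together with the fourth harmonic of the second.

Fifth harmonic of the first: 5·75.5 = 377.5 Hz.
Fourth harmonic of the second: 4·95.5 = 382.0 Hz.
f_beat = |377.5 − 382.0| = 4.5 Hz.

4.5 Hz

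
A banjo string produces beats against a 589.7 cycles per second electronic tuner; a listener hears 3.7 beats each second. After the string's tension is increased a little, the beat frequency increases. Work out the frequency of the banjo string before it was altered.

593.4 Hz

|f − 589.7| = 3.7, so the banjo string was at either 586 Hz or 593.4 Hz.
Higher tension means higher frequency; the adjustment raises the banjo string's frequency.
The beat rate rose, so the adjustment moved the banjo string further from 589.7 Hz — it was already above the reference.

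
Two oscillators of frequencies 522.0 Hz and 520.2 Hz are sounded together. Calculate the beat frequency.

Beats arise from superposition of two nearby frequencies; the beat rate is |f₁ − f₂|.
|522.0 − 520.2| = 1.8 Hz.

1.8 Hz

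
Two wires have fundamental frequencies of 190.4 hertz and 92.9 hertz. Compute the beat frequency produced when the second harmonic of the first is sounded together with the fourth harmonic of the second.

Second harmonic of the first: 2·190.4 = 380.8 Hz.
Fourth harmonic of the second: 4·92.9 = 371.6 Hz.
f_beat = |380.8 − 371.6| = 9.2 Hz.

9.2 Hz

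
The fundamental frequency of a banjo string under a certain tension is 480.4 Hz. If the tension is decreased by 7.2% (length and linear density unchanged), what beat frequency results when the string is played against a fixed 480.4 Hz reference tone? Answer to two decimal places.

For a string, f ∝ √T, so the new frequency is 480.4·√0.928 = 462.7826 Hz.
f_beat = |462.7826 − 480.4| = 17.62 Hz.

17.62 Hz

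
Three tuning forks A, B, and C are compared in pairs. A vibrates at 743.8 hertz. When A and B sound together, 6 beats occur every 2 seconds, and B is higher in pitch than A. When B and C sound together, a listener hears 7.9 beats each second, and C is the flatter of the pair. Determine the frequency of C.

738.9 Hz

A–B: Beat frequency = 6/2 = 3 Hz.
B is above A, so f_B = 743.8 + 3 = 746.8 Hz.
C is below B, so f_C = 746.8 − 7.9 = 738.9 Hz.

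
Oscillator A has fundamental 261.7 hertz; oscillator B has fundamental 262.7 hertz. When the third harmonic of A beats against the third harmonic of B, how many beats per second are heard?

Third harmonic of the first: 3·261.7 = 785.1 Hz.
Third harmonic of the second: 3·262.7 = 788.1 Hz.
f_beat = |785.1 − 788.1| = 3.0 Hz.

3.0 Hz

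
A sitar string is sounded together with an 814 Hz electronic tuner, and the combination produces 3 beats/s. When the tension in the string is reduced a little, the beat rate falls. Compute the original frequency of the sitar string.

|f − 814| = 3, so the sitar string was at either 811 Hz or 817 Hz.
Lower tension means lower frequency; the adjustment lowers the sitar string's frequency.
The beat rate fell, so the adjustment moved the sitar string toward 814 Hz — it must have started above the reference.

817 Hz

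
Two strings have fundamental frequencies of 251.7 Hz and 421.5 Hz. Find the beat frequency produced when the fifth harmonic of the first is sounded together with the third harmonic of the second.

Fifth harmonic of the first: 5·251.7 = 1258.5 Hz.
Third harmonic of the second: 3·421.5 = 1264.5 Hz.
f_beat = |1258.5 − 1264.5| = 6.0 Hz.

6.0 Hz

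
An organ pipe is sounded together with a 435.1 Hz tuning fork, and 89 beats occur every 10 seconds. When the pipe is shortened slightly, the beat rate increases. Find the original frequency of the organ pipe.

444 Hz

Beat frequency = 89/10 = 8.9 Hz.
|f − 435.1| = 8.9, so the organ pipe was at either 426.2 Hz or 444 Hz.
A shorter pipe has a higher fundamental; the adjustment raises the organ pipe's frequency.
The beat rate rose, so the adjustment moved the organ pipe further from 435.1 Hz — it was already above the reference.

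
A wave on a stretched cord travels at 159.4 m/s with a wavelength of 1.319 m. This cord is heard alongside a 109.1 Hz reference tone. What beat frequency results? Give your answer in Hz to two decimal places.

11.75 Hz

Source frequency f = v/λ = 159.4/1.319 = 120.8491 Hz.
f_beat = |120.8491 − 109.1| = 11.75 Hz.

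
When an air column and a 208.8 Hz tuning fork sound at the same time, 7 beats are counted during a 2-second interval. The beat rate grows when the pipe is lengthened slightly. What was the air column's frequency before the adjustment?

205.3 Hz

Beat frequency = 7/2 = 3.5 Hz.
|f − 208.8| = 3.5, so the air column was at either 205.3 Hz or 212.3 Hz.
A longer pipe has a lower fundamental; the adjustment lowers the air column's frequency.
The beat rate rose, so the adjustment moved the air column further from 208.8 Hz — it was already below the reference.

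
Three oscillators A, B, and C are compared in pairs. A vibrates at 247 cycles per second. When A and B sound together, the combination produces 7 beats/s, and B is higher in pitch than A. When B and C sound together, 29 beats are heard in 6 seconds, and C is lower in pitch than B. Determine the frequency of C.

249.1667 Hz

B is above A, so f_B = 247 + 7 = 254 Hz.
B–C: Beat frequency = 29/6 = 4.8333 Hz.
C is below B, so f_C = 254 − 4.8333 = 249.1667 Hz.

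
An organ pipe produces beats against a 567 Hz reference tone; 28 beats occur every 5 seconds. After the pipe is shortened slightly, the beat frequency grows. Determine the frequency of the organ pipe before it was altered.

572.6 Hz

Beat frequency = 28/5 = 5.6 Hz.
|f − 567| = 5.6, so the organ pipe was at either 561.4 Hz or 572.6 Hz.
A shorter pipe has a higher fundamental; the adjustment raises the organ pipe's frequency.
The beat rate rose, so the adjustment moved the organ pipe further from 567 Hz — it was already above the reference.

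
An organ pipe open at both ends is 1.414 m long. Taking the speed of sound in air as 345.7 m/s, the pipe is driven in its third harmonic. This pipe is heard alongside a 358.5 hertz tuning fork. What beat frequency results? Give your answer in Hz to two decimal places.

8.23 Hz

Open pipe: f_n = n·v/(2L) = 3·345.7/(2·1.414) = 366.7256 Hz.
f_beat = |366.7256 − 358.5| = 8.23 Hz.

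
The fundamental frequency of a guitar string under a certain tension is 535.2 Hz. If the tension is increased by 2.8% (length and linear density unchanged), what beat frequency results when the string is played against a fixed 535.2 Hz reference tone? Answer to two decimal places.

For a string, f ∝ √T, so the new frequency is 535.2·√1.028 = 542.6411 Hz.
f_beat = |542.6411 − 535.2| = 7.44 Hz.

7.44 Hz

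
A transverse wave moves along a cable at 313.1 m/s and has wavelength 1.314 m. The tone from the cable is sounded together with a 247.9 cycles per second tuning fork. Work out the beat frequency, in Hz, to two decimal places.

Source frequency f = v/λ = 313.1/1.314 = 238.2801 Hz.
f_beat = |238.2801 − 247.9| = 9.62 Hz.

9.62 Hz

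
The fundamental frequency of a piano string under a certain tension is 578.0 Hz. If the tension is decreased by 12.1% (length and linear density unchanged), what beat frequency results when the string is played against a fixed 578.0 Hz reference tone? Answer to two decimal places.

For a string, f ∝ √T, so the new frequency is 578.0·√0.879 = 541.9039 Hz.
f_beat = |541.9039 − 578.0| = 36.10 Hz.

36.10 Hz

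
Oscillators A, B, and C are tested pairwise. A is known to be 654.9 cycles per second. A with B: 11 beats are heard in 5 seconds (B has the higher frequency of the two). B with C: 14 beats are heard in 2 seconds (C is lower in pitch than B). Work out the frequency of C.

650.1 Hz

A–B: Beat frequency = 11/5 = 2.2 Hz.
B is above A, so f_B = 654.9 + 2.2 = 657.1 Hz.
B–C: Beat frequency = 14/2 = 7 Hz.
C is below B, so f_C = 657.1 − 7 = 650.1 Hz.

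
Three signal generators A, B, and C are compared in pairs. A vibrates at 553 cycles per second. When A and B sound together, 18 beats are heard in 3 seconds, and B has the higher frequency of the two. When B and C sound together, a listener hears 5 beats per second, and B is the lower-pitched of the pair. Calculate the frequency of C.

A–B: Beat frequency = 18/3 = 6 Hz.
B is above A, so f_B = 553 + 6 = 559 Hz.
C is above B, so f_C = 559 + 5 = 564 Hz.

564 Hz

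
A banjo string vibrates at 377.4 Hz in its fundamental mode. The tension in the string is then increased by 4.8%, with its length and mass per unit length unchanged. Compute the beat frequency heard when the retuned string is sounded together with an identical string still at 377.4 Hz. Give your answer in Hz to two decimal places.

8.95 Hz

For a string, f ∝ √T, so the new frequency is 377.4·√1.048 = 386.3514 Hz.
f_beat = |386.3514 − 377.4| = 8.95 Hz.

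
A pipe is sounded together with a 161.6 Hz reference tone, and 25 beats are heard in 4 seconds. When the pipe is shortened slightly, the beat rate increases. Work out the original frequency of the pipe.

Beat frequency = 25/4 = 6.25 Hz.
|f − 161.6| = 6.25, so the pipe was at either 155.35 Hz or 167.85 Hz.
A shorter pipe has a higher fundamental; the adjustment raises the pipe's frequency.
The beat rate rose, so the adjustment moved the pipe further from 161.6 Hz — it was already above the reference.

167.85 Hz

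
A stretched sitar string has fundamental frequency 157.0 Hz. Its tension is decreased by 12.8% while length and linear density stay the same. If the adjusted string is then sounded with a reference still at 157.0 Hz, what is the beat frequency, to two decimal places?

10.39 Hz

For a string, f ∝ √T, so the new frequency is 157.0·√0.872 = 146.6081 Hz.
f_beat = |146.6081 − 157.0| = 10.39 Hz.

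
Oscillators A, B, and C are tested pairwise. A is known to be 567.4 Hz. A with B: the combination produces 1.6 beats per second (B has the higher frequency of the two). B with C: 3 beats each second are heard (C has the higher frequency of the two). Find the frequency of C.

572 Hz

B is above A, so f_B = 567.4 + 1.6 = 569 Hz.
C is above B, so f_C = 569 + 3 = 572 Hz.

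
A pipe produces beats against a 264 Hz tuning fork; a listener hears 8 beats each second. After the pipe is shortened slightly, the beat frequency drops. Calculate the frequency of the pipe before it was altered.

256 Hz

|f − 264| = 8, so the pipe was at either 256 Hz or 272 Hz.
A shorter pipe has a higher fundamental; the adjustment raises the pipe's frequency.
The beat rate fell, so the adjustment moved the pipe toward 264 Hz — it must have started below the reference.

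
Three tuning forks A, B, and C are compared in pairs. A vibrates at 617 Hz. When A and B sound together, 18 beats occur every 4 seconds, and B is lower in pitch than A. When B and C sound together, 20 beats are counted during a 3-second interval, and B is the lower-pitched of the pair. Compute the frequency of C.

A–B: Beat frequency = 18/4 = 4.5 Hz.
B is below A, so f_B = 617 − 4.5 = 612.5 Hz.
B–C: Beat frequency = 20/3 = 6.6667 Hz.
C is above B, so f_C = 612.5 + 6.6667 = 619.1667 Hz.

619.1667 Hz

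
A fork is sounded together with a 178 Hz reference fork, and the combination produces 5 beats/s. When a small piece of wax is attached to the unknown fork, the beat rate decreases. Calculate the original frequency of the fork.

183 Hz

|f − 178| = 5, so the fork was at either 173 Hz or 183 Hz.
Loading a fork with wax lowers its frequency; the adjustment lowers the fork's frequency.
The beat rate fell, so the adjustment moved the fork toward 178 Hz — it must have started above the reference.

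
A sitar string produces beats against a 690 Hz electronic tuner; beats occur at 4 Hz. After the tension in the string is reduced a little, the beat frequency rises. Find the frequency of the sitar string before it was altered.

686 Hz

|f − 690| = 4, so the sitar string was at either 686 Hz or 694 Hz.
Lower tension means lower frequency; the adjustment lowers the sitar string's frequency.
The beat rate rose, so the adjustment moved the sitar string further from 690 Hz — it was already below the reference.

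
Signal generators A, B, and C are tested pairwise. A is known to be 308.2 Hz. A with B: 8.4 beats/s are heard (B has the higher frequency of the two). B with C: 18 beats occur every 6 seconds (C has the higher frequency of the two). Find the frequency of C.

319.6 Hz

B is above A, so f_B = 308.2 + 8.4 = 316.6 Hz.
B–C: Beat frequency = 18/6 = 3 Hz.
C is above B, so f_C = 316.6 + 3 = 319.6 Hz.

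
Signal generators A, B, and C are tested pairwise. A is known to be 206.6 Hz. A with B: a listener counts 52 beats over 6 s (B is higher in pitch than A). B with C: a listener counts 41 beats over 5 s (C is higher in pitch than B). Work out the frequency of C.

223.4667 Hz

A–B: Beat frequency = 52/6 = 8.6667 Hz.
B is above A, so f_B = 206.6 + 8.6667 = 215.2667 Hz.
B–C: Beat frequency = 41/5 = 8.2 Hz.
C is above B, so f_C = 215.2667 + 8.2 = 223.4667 Hz.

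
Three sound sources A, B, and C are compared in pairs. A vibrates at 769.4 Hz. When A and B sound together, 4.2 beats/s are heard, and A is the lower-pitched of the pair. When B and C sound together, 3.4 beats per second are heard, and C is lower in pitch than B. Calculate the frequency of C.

B is above A, so f_B = 769.4 + 4.2 = 773.6 Hz.
C is below B, so f_C = 773.6 − 3.4 = 770.2 Hz.

770.2 Hz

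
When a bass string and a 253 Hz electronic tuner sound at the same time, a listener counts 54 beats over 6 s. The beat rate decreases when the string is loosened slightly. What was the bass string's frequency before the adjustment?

262 Hz

Beat frequency = 54/6 = 9 Hz.
|f − 253| = 9, so the bass string was at either 244 Hz or 262 Hz.
Reducing tension lowers a string's frequency; the adjustment lowers the bass string's frequency.
The beat rate fell, so the adjustment moved the bass string toward 253 Hz — it must have started above the reference.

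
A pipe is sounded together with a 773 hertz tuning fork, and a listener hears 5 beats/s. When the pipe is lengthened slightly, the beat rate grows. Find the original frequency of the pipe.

768 Hz

|f − 773| = 5, so the pipe was at either 768 Hz or 778 Hz.
A longer pipe has a lower fundamental; the adjustment lowers the pipe's frequency.
The beat rate rose, so the adjustment moved the pipe further from 773 Hz — it was already below the reference.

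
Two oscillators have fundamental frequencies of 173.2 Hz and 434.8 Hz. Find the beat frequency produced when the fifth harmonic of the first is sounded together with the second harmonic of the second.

3.6 Hz

Fifth harmonic of the first: 5·173.2 = 866.0 Hz.
Second harmonic of the second: 2·434.8 = 869.6 Hz.
f_beat = |866.0 − 869.6| = 3.6 Hz.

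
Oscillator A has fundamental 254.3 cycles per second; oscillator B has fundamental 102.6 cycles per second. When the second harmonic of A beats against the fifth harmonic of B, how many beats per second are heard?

Second harmonic of the first: 2·254.3 = 508.6 Hz.
Fifth harmonic of the second: 5·102.6 = 513.0 Hz.
f_beat = |508.6 − 513.0| = 4.4 Hz.

4.4 Hz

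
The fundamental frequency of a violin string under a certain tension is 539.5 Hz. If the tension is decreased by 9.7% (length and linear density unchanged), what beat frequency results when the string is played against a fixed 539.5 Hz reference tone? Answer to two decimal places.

26.83 Hz

For a string, f ∝ √T, so the new frequency is 539.5·√0.903 = 512.6670 Hz.
f_beat = |512.6670 − 539.5| = 26.83 Hz.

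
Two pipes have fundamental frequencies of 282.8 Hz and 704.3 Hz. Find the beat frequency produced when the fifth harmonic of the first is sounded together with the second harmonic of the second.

Fifth harmonic of the first: 5·282.8 = 1414.0 Hz.
Second harmonic of the second: 2·704.3 = 1408.6 Hz.
f_beat = |1414.0 − 1408.6| = 5.4 Hz.

5.4 Hz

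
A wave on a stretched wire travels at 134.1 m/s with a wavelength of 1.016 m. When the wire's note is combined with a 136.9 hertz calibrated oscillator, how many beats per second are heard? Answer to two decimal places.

Source frequency f = v/λ = 134.1/1.016 = 131.9882 Hz.
f_beat = |131.9882 − 136.9| = 4.91 Hz.

4.91 Hz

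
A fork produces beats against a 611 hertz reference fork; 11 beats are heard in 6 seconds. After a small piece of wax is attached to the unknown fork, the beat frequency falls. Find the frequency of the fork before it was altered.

612.8333 Hz

Beat frequency = 11/6 = 1.8333 Hz.
|f − 611| = 1.8333, so the fork was at either 609.1667 Hz or 612.8333 Hz.
Loading a fork with wax lowers its frequency; the adjustment lowers the fork's frequency.
The beat rate fell, so the adjustment moved the fork toward 611 Hz — it must have started above the reference.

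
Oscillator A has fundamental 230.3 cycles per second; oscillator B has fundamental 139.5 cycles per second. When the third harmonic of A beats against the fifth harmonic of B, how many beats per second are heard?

Third harmonic of the first: 3·230.3 = 690.9 Hz.
Fifth harmonic of the second: 5·139.5 = 697.5 Hz.
f_beat = |690.9 − 697.5| = 6.6 Hz.

6.6 Hz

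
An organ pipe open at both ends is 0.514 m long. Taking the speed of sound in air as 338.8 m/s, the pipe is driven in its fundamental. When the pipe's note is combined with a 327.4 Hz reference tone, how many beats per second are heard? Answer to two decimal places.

Open pipe: f_n = n·v/(2L) = 1·338.8/(2·0.514) = 329.5720 Hz.
f_beat = |329.5720 − 327.4| = 2.17 Hz.

2.17 Hz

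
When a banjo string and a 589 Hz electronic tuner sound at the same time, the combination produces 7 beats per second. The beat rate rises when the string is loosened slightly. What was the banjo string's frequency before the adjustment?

582 Hz

|f − 589| = 7, so the banjo string was at either 582 Hz or 596 Hz.
Reducing tension lowers a string's frequency; the adjustment lowers the banjo string's frequency.
The beat rate rose, so the adjustment moved the banjo string further from 589 Hz — it was already below the reference.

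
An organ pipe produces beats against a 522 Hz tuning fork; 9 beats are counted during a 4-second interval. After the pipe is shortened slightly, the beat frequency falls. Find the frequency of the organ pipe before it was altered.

Beat frequency = 9/4 = 2.25 Hz.
|f − 522| = 2.25, so the organ pipe was at either 519.75 Hz or 524.25 Hz.
A shorter pipe has a higher fundamental; the adjustment raises the organ pipe's frequency.
The beat rate fell, so the adjustment moved the organ pipe toward 522 Hz — it must have started below the reference.

519.75 Hz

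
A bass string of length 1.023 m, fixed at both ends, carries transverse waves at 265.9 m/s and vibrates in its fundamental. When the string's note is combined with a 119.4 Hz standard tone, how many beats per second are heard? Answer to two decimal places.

For a string fixed at both ends, f_n = n·v/(2L) = 1·265.9/(2·1.023) = 129.9609 Hz.
f_beat = |129.9609 − 119.4| = 10.56 Hz.

10.56 Hz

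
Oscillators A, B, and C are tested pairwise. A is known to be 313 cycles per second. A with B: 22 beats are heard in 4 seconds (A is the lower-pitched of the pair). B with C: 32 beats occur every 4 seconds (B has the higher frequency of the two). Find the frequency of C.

A–B: Beat frequency = 22/4 = 5.5 Hz.
B is above A, so f_B = 313 + 5.5 = 318.5 Hz.
B–C: Beat frequency = 32/4 = 8 Hz.
C is below B, so f_C = 318.5 − 8 = 310.5 Hz.

310.5 Hz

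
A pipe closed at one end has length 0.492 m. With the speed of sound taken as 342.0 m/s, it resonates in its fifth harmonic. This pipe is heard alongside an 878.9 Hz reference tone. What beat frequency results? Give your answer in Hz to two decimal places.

Closed pipe (odd harmonics): f_n = n·v/(4L) = 5·342.0/(4·0.492) = 868.9024 Hz.
f_beat = |868.9024 − 878.9| = 10.00 Hz.

10.00 Hz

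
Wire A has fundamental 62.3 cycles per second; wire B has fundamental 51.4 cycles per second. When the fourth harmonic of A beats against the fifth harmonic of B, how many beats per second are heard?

Fourth harmonic of the first: 4·62.3 = 249.2 Hz.
Fifth harmonic of the second: 5·51.4 = 257.0 Hz.
f_beat = |249.2 − 257.0| = 7.8 Hz.

7.8 Hz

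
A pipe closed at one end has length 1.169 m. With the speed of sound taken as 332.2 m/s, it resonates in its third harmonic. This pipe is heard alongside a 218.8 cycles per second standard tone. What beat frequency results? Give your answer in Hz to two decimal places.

Closed pipe (odd harmonics): f_n = n·v/(4L) = 3·332.2/(4·1.169) = 213.1309 Hz.
f_beat = |213.1309 − 218.8| = 5.67 Hz.

5.67 Hz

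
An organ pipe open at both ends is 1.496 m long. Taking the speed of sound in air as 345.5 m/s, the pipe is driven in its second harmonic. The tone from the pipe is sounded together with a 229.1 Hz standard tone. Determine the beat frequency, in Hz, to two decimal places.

Open pipe: f_n = n·v/(2L) = 2·345.5/(2·1.496) = 230.9492 Hz.
f_beat = |230.9492 − 229.1| = 1.85 Hz.

1.85 Hz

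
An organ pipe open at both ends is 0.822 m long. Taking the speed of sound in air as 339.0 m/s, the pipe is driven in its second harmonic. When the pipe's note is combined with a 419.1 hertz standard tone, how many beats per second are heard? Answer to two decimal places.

Open pipe: f_n = n·v/(2L) = 2·339.0/(2·0.822) = 412.4088 Hz.
f_beat = |412.4088 − 419.1| = 6.69 Hz.

6.69 Hz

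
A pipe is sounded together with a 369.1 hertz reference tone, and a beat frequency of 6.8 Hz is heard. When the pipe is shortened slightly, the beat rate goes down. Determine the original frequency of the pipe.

362.3 Hz

|f − 369.1| = 6.8, so the pipe was at either 362.3 Hz or 375.9 Hz.
A shorter pipe has a higher fundamental; the adjustment raises the pipe's frequency.
The beat rate fell, so the adjustment moved the pipe toward 369.1 Hz — it must have started below the reference.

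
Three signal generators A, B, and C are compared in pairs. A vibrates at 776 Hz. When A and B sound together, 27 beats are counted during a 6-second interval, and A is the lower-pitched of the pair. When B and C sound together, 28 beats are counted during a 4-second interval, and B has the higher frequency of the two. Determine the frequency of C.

773.5 Hz

A–B: Beat frequency = 27/6 = 4.5 Hz.
B is above A, so f_B = 776 + 4.5 = 780.5 Hz.
B–C: Beat frequency = 28/4 = 7 Hz.
C is below B, so f_C = 780.5 − 7 = 773.5 Hz.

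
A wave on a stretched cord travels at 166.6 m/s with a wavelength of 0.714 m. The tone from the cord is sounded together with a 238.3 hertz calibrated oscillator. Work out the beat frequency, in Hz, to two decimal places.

Source frequency f = v/λ = 166.6/0.714 = 233.3333 Hz.
f_beat = |233.3333 − 238.3| = 4.97 Hz.

4.97 Hz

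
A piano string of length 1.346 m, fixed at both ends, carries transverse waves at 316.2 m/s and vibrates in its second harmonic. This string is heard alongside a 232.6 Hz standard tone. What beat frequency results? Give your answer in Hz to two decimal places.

2.32 Hz

For a string fixed at both ends, f_n = n·v/(2L) = 2·316.2/(2·1.346) = 234.9183 Hz.
f_beat = |234.9183 − 232.6| = 2.32 Hz.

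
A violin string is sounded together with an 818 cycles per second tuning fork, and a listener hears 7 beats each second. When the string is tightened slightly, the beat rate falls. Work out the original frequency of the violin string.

|f − 818| = 7, so the violin string was at either 811 Hz or 825 Hz.
Increasing tension raises a string's frequency; the adjustment raises the violin string's frequency.
The beat rate fell, so the adjustment moved the violin string toward 818 Hz — it must have started below the reference.

811 Hz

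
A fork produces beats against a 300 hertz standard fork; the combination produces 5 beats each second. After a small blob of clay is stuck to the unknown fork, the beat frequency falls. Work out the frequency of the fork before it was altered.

|f − 300| = 5, so the fork was at either 295 Hz or 305 Hz.
Adding mass to a fork lowers its frequency; the adjustment lowers the fork's frequency.
The beat rate fell, so the adjustment moved the fork toward 300 Hz — it must have started above the reference.

305 Hz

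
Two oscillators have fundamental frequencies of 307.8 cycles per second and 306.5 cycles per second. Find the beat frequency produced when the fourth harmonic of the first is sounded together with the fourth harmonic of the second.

5.2 Hz

Fourth harmonic of the first: 4·307.8 = 1231.2 Hz.
Fourth harmonic of the second: 4·306.5 = 1226.0 Hz.
f_beat = |1231.2 − 1226.0| = 5.2 Hz.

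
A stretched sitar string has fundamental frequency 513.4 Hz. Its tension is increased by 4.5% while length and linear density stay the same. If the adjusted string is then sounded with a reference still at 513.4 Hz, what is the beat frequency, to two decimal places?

11.42 Hz

For a string, f ∝ √T, so the new frequency is 513.4·√1.045 = 524.8244 Hz.
f_beat = |524.8244 − 513.4| = 11.42 Hz.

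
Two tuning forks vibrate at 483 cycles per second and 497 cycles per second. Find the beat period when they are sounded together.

f_beat = |483 − 497| = 14 Hz.
Beat period T = 1 / f_beat = 1 / 14 s.

0.071 s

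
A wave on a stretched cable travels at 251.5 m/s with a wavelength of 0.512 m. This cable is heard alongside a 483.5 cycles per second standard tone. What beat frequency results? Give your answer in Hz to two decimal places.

Source frequency f = v/λ = 251.5/0.512 = 491.2109 Hz.
f_beat = |491.2109 − 483.5| = 7.71 Hz.

7.71 Hz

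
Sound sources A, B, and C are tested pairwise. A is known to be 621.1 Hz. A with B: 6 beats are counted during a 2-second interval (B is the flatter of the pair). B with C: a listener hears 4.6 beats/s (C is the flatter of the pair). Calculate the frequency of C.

613.5 Hz

A–B: Beat frequency = 6/2 = 3 Hz.
B is below A, so f_B = 621.1 − 3 = 618.1 Hz.
C is below B, so f_C = 618.1 − 4.6 = 613.5 Hz.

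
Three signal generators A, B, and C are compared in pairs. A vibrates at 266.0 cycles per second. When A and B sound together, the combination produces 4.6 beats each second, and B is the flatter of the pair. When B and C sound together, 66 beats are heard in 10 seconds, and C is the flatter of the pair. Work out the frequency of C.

254.8 Hz

B is below A, so f_B = 266.0 − 4.6 = 261.4 Hz.
B–C: Beat frequency = 66/10 = 6.6 Hz.
C is below B, so f_C = 261.4 − 6.6 = 254.8 Hz.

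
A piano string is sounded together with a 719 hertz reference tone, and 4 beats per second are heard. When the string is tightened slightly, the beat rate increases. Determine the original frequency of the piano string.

723 Hz

|f − 719| = 4, so the piano string was at either 715 Hz or 723 Hz.
Increasing tension raises a string's frequency; the adjustment raises the piano string's frequency.
The beat rate rose, so the adjustment moved the piano string further from 719 Hz — it was already above the reference.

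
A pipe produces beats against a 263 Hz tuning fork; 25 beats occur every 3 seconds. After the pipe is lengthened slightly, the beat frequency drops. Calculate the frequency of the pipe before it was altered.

Beat frequency = 25/3 = 8.3333 Hz.
|f − 263| = 8.3333, so the pipe was at either 254.6667 Hz or 271.3333 Hz.
A longer pipe has a lower fundamental; the adjustment lowers the pipe's frequency.
The beat rate fell, so the adjustment moved the pipe toward 263 Hz — it must have started above the reference.

271.3333 Hz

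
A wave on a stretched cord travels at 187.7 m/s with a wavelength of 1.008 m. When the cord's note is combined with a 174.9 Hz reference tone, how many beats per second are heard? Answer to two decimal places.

11.31 Hz

Source frequency f = v/λ = 187.7/1.008 = 186.2103 Hz.
f_beat = |186.2103 − 174.9| = 11.31 Hz.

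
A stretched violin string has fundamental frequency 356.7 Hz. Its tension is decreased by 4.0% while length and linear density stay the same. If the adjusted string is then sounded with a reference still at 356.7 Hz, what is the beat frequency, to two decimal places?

For a string, f ∝ √T, so the new frequency is 356.7·√0.960 = 349.4932 Hz.
f_beat = |349.4932 − 356.7| = 7.21 Hz.

7.21 Hz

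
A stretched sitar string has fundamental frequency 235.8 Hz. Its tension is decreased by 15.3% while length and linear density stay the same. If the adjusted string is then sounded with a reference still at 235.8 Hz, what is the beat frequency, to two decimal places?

18.79 Hz

For a string, f ∝ √T, so the new frequency is 235.8·√0.847 = 217.0129 Hz.
f_beat = |217.0129 − 235.8| = 18.79 Hz.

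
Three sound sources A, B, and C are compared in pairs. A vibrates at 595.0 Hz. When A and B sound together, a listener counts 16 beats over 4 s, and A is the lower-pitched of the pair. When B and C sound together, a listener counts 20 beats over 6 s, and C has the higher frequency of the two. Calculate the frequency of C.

602.3333 Hz

A–B: Beat frequency = 16/4 = 4 Hz.
B is above A, so f_B = 595.0 + 4 = 599 Hz.
B–C: Beat frequency = 20/6 = 3.3333 Hz.
C is above B, so f_C = 599 + 3.3333 = 602.3333 Hz.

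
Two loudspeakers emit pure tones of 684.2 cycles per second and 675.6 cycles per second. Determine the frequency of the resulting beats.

The beat frequency equals the magnitude of the frequency difference.
|684.2 − 675.6| = 8.6 Hz.

8.6 Hz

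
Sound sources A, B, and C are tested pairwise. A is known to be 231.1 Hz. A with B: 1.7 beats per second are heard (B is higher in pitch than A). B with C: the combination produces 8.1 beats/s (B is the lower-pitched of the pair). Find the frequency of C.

B is above A, so f_B = 231.1 + 1.7 = 232.8 Hz.
C is above B, so f_C = 232.8 + 8.1 = 240.9 Hz.

240.9 Hz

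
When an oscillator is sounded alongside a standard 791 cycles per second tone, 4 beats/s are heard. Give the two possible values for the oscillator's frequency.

787 Hz or 795 Hz

|f − 791| = 4, so f = 791 ± 4.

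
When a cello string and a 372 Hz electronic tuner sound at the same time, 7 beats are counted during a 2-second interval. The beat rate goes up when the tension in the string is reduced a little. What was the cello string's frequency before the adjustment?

Beat frequency = 7/2 = 3.5 Hz.
|f − 372| = 3.5, so the cello string was at either 368.5 Hz or 375.5 Hz.
Lower tension means lower frequency; the adjustment lowers the cello string's frequency.
The beat rate rose, so the adjustment moved the cello string further from 372 Hz — it was already below the reference.

368.5 Hz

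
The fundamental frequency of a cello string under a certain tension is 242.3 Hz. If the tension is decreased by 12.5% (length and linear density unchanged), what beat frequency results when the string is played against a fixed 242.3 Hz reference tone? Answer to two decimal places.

For a string, f ∝ √T, so the new frequency is 242.3·√0.875 = 226.6509 Hz.
f_beat = |226.6509 − 242.3| = 15.65 Hz.

15.65 Hz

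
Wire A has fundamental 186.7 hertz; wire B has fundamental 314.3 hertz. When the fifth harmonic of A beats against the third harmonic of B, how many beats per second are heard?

9.4 Hz

Fifth harmonic of the first: 5·186.7 = 933.5 Hz.
Third harmonic of the second: 3·314.3 = 942.9 Hz.
f_beat = |933.5 − 942.9| = 9.4 Hz.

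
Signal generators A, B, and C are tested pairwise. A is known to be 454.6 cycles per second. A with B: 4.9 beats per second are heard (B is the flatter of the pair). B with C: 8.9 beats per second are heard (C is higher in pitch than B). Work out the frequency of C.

458.6 Hz

B is below A, so f_B = 454.6 − 4.9 = 449.7 Hz.
C is above B, so f_C = 449.7 + 8.9 = 458.6 Hz.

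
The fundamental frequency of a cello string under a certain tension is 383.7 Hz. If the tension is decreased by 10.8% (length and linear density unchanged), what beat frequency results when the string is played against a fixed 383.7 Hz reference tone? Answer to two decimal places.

21.31 Hz

For a string, f ∝ √T, so the new frequency is 383.7·√0.892 = 362.3883 Hz.
f_beat = |362.3883 − 383.7| = 21.31 Hz.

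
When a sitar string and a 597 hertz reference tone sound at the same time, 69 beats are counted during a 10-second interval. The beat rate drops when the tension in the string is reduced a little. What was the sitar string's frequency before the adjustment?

603.9 Hz

Beat frequency = 69/10 = 6.9 Hz.
|f − 597| = 6.9, so the sitar string was at either 590.1 Hz or 603.9 Hz.
Lower tension means lower frequency; the adjustment lowers the sitar string's frequency.
The beat rate fell, so the adjustment moved the sitar string toward 597 Hz — it must have started above the reference.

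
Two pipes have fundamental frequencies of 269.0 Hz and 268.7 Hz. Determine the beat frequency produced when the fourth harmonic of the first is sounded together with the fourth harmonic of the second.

Fourth harmonic of the first: 4·269.0 = 1076.0 Hz.
Fourth harmonic of the second: 4·268.7 = 1074.8 Hz.
f_beat = |1076.0 − 1074.8| = 1.2 Hz.

1.2 Hz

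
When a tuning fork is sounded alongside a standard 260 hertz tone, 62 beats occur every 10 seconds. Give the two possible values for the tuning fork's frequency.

253.8 Hz or 266.2 Hz

Beat frequency = 62/10 = 6.2 Hz.
|f − 260| = 6.2, so f = 260 ± 6.2.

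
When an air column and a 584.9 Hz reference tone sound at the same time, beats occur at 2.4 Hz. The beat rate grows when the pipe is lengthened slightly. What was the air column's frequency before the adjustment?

|f − 584.9| = 2.4, so the air column was at either 582.5 Hz or 587.3 Hz.
A longer pipe has a lower fundamental; the adjustment lowers the air column's frequency.
The beat rate rose, so the adjustment moved the air column further from 584.9 Hz — it was already below the reference.

582.5 Hz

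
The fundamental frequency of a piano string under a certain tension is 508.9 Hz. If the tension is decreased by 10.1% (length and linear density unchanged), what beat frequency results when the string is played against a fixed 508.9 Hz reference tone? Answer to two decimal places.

26.38 Hz

For a string, f ∝ √T, so the new frequency is 508.9·√0.899 = 482.5166 Hz.
f_beat = |482.5166 − 508.9| = 26.38 Hz.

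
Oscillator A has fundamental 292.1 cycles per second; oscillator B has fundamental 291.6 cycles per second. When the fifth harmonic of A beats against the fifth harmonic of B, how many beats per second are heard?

Fifth harmonic of the first: 5·292.1 = 1460.5 Hz.
Fifth harmonic of the second: 5·291.6 = 1458.0 Hz.
f_beat = |1460.5 − 1458.0| = 2.5 Hz.

2.5 Hz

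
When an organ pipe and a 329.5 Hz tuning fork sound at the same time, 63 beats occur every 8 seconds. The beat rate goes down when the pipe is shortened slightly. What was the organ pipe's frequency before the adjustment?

Beat frequency = 63/8 = 7.875 Hz.
|f − 329.5| = 7.875, so the organ pipe was at either 321.625 Hz or 337.375 Hz.
A shorter pipe has a higher fundamental; the adjustment raises the organ pipe's frequency.
The beat rate fell, so the adjustment moved the organ pipe toward 329.5 Hz — it must have started below the reference.

321.625 Hz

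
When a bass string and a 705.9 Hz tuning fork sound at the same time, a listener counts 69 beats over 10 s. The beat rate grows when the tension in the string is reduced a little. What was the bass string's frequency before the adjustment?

Beat frequency = 69/10 = 6.9 Hz.
|f − 705.9| = 6.9, so the bass string was at either 699 Hz or 712.8 Hz.
Lower tension means lower frequency; the adjustment lowers the bass string's frequency.
The beat rate rose, so the adjustment moved the bass string further from 705.9 Hz — it was already below the reference.

699 Hz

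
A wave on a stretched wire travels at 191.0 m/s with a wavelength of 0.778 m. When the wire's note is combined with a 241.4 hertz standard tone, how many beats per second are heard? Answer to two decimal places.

4.10 Hz

Source frequency f = v/λ = 191.0/0.778 = 245.5013 Hz.
f_beat = |245.5013 − 241.4| = 4.10 Hz.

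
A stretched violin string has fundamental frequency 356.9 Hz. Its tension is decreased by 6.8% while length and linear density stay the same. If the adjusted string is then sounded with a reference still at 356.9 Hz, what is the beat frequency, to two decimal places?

For a string, f ∝ √T, so the new frequency is 356.9·√0.932 = 344.5518 Hz.
f_beat = |344.5518 − 356.9| = 12.35 Hz.

12.35 Hz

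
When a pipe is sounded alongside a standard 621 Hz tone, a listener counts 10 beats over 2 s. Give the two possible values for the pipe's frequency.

Beat frequency = 10/2 = 5 Hz.
|f − 621| = 5, so f = 621 ± 5.

616 Hz or 626 Hz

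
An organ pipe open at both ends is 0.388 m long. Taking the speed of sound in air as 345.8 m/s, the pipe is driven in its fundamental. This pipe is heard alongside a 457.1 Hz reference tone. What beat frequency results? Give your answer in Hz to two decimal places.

11.48 Hz

Open pipe: f_n = n·v/(2L) = 1·345.8/(2·0.388) = 445.6186 Hz.
f_beat = |445.6186 − 457.1| = 11.48 Hz.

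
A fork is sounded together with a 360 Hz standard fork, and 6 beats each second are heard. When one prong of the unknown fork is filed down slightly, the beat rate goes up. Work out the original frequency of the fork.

|f − 360| = 6, so the fork was at either 354 Hz or 366 Hz.
Filing a prong removes mass and raises the fork's frequency; the adjustment raises the fork's frequency.
The beat rate rose, so the adjustment moved the fork further from 360 Hz — it was already above the reference.

366 Hz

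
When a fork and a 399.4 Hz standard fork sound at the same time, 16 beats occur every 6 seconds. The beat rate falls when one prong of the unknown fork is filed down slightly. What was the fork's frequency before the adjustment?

396.7333 Hz

Beat frequency = 16/6 = 2.6667 Hz.
|f − 399.4| = 2.6667, so the fork was at either 396.7333 Hz or 402.0667 Hz.
Filing a prong removes mass and raises the fork's frequency; the adjustment raises the fork's frequency.
The beat rate fell, so the adjustment moved the fork toward 399.4 Hz — it must have started below the reference.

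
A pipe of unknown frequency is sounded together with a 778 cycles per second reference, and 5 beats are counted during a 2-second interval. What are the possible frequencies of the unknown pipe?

Beat frequency = 5/2 = 2.5 Hz.
|f − 778| = 2.5, so f = 778 ± 2.5.

775.5 Hz or 780.5 Hz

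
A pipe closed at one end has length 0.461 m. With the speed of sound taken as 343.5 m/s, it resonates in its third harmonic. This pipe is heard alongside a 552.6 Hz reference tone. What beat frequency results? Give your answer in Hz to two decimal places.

Closed pipe (odd harmonics): f_n = n·v/(4L) = 3·343.5/(4·0.461) = 558.8395 Hz.
f_beat = |558.8395 − 552.6| = 6.24 Hz.

6.24 Hz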